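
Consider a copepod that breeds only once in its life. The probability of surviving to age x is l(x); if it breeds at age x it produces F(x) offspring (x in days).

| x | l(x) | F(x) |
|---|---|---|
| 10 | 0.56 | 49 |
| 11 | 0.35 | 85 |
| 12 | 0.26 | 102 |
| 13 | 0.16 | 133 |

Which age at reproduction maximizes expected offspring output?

11

Expected offspring if breeding at age x = l(x) × F(x):
  age 10: 0.56 × 49 = 27.440
  age 11: 0.35 × 85 = 29.750
  age 12: 0.26 × 102 = 26.520
  age 13: 0.16 × 133 = 21.280
Maximum at age 11 (29.750).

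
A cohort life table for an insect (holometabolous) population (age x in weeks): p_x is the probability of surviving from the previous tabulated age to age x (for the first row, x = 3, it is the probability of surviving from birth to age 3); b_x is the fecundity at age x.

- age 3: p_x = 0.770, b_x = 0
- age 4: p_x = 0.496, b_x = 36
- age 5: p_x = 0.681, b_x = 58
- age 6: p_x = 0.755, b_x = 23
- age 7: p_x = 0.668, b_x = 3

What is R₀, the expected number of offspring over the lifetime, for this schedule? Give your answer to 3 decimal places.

33.744

Survivorship from birth: l_x = p_3·p_4·…·p_x.
  l_3 = 0.77000
  l_4 = 0.38192
  l_5 = 0.26009
  l_6 = 0.19637
  l_7 = 0.13117
R₀ = Σ l_x b_x:
  age 3: 0.77000 × 0 = 0.0000
  age 4: 0.38192 × 36 = 13.7491
  age 5: 0.26009 × 58 = 15.0852
  age 6: 0.19637 × 23 = 4.5165
  age 7: 0.13117 × 3 = 0.3935
R₀ = 0.0000 + 13.7491 + 15.0852 + 4.5165 + 0.3935 = 33.7444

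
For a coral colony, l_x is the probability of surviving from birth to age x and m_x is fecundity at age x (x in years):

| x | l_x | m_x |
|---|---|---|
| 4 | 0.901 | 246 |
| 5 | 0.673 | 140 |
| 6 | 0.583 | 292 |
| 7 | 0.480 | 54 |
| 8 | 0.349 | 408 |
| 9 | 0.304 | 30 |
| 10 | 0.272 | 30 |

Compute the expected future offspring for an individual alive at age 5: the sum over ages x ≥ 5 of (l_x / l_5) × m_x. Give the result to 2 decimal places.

l_5 = 0.673. Conditional survival from age 5 to x is l_x / l_5.
  x=5: (0.673/0.673) × 140 = 140.0000
  x=6: (0.583/0.673) × 292 = 252.9510
  x=7: (0.480/0.673) × 54 = 38.5141
  x=8: (0.349/0.673) × 408 = 211.5780
  x=9: (0.304/0.673) × 30 = 13.5513
  x=10: (0.272/0.673) × 30 = 12.1248
Sum = 140.0000 + 252.9510 + 38.5141 + 211.5780 + 13.5513 + 12.1248 = 668.7192

668.72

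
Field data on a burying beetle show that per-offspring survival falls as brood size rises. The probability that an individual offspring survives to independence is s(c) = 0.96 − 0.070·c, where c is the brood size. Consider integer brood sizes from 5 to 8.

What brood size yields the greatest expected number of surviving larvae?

7

Expected surviving larvae = c × s(c):
  c=5: 5 × 0.610 = 3.050
  c=6: 6 × 0.540 = 3.240
  c=7: 7 × 0.470 = 3.290
  c=8: 8 × 0.400 = 3.200
Maximum at c = 7 (3.290 surviving larvae).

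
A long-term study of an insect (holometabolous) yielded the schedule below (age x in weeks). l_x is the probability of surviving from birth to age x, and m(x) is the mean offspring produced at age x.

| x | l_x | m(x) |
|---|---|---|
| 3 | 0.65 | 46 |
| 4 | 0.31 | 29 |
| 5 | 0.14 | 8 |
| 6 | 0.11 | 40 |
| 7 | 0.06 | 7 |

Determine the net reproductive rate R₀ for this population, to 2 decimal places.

R₀ = Σ l_x m(x):
  age 3: 0.65 × 46 = 29.9000
  age 4: 0.31 × 29 = 8.9900
  age 5: 0.14 × 8 = 1.1200
  age 6: 0.11 × 40 = 4.4000
  age 7: 0.06 × 7 = 0.4200
R₀ = 29.9000 + 8.9900 + 1.1200 + 4.4000 + 0.4200 = 44.8300

44.83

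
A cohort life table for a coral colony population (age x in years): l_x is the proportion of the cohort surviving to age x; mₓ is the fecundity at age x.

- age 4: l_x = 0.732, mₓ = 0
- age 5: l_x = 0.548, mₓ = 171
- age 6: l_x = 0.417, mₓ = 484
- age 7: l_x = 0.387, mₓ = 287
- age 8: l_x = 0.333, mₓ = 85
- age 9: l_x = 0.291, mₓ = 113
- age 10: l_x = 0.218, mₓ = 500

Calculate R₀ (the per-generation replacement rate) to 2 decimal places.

576.79

R₀ = Σ l_x mₓ:
  age 4: 0.732 × 0 = 0.0000
  age 5: 0.548 × 171 = 93.7080
  age 6: 0.417 × 484 = 201.8280
  age 7: 0.387 × 287 = 111.0690
  age 8: 0.333 × 85 = 28.3050
  age 9: 0.291 × 113 = 32.8830
  age 10: 0.218 × 500 = 109.0000
R₀ = 0.0000 + 93.7080 + 201.8280 + 111.0690 + 28.3050 + 32.8830 + 109.0000 = 576.7930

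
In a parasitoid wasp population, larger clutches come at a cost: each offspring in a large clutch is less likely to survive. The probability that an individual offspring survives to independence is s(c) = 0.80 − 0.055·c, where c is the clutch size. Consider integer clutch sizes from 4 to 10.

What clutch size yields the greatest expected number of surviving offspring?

7

Expected surviving offspring = c × s(c):
  c=4: 4 × 0.580 = 2.320
  c=5: 5 × 0.525 = 2.625
  c=6: 6 × 0.470 = 2.820
  c=7: 7 × 0.415 = 2.905
  c=8: 8 × 0.360 = 2.880
  c=9: 9 × 0.305 = 2.745
  c=10: 10 × 0.250 = 2.500
Maximum at c = 7 (2.905 surviving offspring).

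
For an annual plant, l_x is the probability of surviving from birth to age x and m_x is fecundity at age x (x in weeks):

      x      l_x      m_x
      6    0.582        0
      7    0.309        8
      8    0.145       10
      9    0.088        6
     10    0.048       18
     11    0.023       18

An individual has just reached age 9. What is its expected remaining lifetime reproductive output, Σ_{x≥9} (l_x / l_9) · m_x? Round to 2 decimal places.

20.52

l_9 = 0.088. Conditional survival from age 9 to x is l_x / l_9.
  x=9: (0.088/0.088) × 6 = 6.0000
  x=10: (0.048/0.088) × 18 = 9.8182
  x=11: (0.023/0.088) × 18 = 4.7045
Sum = 6.0000 + 9.8182 + 4.7045 = 20.5227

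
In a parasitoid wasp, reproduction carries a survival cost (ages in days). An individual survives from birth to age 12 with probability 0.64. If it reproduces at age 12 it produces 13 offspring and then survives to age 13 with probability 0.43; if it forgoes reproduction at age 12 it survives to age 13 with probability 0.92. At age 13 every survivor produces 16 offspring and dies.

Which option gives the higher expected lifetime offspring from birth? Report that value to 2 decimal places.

breed at age 12: R₀ = 0.64 × (13 + 0.43 × 16) = 0.64 × 19.8800 = 12.7232
delay to age 13: R₀ = 0.64 × (0.92 × 16) = 0.64 × 14.7200 = 9.4208
Higher: breed at age 12 (12.7232).

12.72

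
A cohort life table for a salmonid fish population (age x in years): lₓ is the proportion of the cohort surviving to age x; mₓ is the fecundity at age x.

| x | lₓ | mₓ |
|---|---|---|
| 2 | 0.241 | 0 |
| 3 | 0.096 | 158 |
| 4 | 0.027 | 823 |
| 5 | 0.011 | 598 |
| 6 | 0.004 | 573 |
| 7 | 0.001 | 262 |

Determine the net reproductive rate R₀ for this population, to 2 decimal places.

R₀ = Σ lₓ mₓ:
  age 2: 0.241 × 0 = 0.0000
  age 3: 0.096 × 158 = 15.1680
  age 4: 0.027 × 823 = 22.2210
  age 5: 0.011 × 598 = 6.5780
  age 6: 0.004 × 573 = 2.2920
  age 7: 0.001 × 262 = 0.2620
R₀ = 0.0000 + 15.1680 + 22.2210 + 6.5780 + 2.2920 + 0.2620 = 46.5210

46.52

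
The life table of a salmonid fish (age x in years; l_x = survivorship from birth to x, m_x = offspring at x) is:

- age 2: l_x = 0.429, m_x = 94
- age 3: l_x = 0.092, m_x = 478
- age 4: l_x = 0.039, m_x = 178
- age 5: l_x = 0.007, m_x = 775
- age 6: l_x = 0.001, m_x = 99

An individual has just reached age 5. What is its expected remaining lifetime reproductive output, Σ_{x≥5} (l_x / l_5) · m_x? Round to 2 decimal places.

l_5 = 0.007. Conditional survival from age 5 to x is l_x / l_5.
  x=5: (0.007/0.007) × 775 = 775.0000
  x=6: (0.001/0.007) × 99 = 14.1429
Sum = 775.0000 + 14.1429 = 789.1429

789.14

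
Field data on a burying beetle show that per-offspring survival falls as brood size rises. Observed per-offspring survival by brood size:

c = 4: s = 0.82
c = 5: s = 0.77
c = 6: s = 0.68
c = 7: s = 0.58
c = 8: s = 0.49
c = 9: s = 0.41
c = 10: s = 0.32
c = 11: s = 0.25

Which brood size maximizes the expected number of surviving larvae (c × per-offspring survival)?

6

Expected surviving larvae = c × s(c):
  c=4: 4 × 0.82 = 3.280
  c=5: 5 × 0.77 = 3.850
  c=6: 6 × 0.68 = 4.080
  c=7: 7 × 0.58 = 4.060
  c=8: 8 × 0.49 = 3.920
  c=9: 9 × 0.41 = 3.690
  c=10: 10 × 0.32 = 3.200
  c=11: 11 × 0.25 = 2.750
Maximum at c = 6 (4.080 surviving larvae).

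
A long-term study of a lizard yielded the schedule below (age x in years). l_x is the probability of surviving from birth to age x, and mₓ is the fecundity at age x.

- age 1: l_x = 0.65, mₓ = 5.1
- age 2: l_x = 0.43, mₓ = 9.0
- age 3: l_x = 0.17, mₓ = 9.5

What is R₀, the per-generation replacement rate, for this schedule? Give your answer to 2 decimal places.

8.80

R₀ = Σ l_x mₓ:
  age 1: 0.65 × 5.1 = 3.3150
  age 2: 0.43 × 9.0 = 3.8700
  age 3: 0.17 × 9.5 = 1.6150
R₀ = 3.3150 + 3.8700 + 1.6150 = 8.8000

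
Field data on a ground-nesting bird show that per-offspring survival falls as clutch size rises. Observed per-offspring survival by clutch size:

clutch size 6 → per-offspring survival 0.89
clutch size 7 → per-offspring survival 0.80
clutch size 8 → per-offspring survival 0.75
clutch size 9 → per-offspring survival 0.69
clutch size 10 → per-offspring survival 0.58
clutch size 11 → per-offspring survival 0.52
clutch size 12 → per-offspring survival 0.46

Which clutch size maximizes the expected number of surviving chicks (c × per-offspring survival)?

9

Expected surviving chicks = c × s(c):
  c=6: 6 × 0.89 = 5.340
  c=7: 7 × 0.80 = 5.600
  c=8: 8 × 0.75 = 6.000
  c=9: 9 × 0.69 = 6.210
  c=10: 10 × 0.58 = 5.800
  c=11: 11 × 0.52 = 5.720
  c=12: 12 × 0.46 = 5.520
Maximum at c = 9 (6.210 surviving chicks).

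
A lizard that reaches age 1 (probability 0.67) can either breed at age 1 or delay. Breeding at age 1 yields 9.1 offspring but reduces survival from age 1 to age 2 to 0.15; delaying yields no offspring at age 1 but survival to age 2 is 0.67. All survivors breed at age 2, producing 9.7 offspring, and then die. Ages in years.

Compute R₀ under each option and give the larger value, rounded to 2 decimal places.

breed at age 1: R₀ = 0.67 × (9.1 + 0.15 × 9.7) = 0.67 × 10.5550 = 7.0719
delay to age 2: R₀ = 0.67 × (0.67 × 9.7) = 0.67 × 6.4990 = 4.3543
Higher: breed at age 1 (7.0719).

7.07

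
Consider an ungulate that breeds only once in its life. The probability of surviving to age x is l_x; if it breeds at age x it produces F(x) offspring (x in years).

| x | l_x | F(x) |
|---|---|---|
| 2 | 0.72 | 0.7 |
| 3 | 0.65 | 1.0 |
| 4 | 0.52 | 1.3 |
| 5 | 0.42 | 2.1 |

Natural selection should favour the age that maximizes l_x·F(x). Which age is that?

Expected offspring if breeding at age x = l_x × F(x):
  age 2: 0.72 × 0.7 = 0.504
  age 3: 0.65 × 1.0 = 0.650
  age 4: 0.52 × 1.3 = 0.676
  age 5: 0.42 × 2.1 = 0.882
Maximum at age 5 (0.882).

5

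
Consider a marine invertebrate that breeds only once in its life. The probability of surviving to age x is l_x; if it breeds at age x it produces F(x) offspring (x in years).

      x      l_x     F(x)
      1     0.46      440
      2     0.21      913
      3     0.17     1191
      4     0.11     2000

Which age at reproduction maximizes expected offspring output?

Expected offspring if breeding at age x = l_x × F(x):
  age 1: 0.46 × 440 = 202.400
  age 2: 0.21 × 913 = 191.730
  age 3: 0.17 × 1191 = 202.470
  age 4: 0.11 × 2000 = 220.000
Maximum at age 4 (220.000).

4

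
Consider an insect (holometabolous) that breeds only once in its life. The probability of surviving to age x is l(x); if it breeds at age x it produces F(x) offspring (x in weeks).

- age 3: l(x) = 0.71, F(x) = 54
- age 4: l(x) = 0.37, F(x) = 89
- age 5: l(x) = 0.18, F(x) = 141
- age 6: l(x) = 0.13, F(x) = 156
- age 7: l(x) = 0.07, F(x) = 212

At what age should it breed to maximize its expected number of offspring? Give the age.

3

Expected offspring if breeding at age x = l(x) × F(x):
  age 3: 0.71 × 54 = 38.340
  age 4: 0.37 × 89 = 32.930
  age 5: 0.18 × 141 = 25.380
  age 6: 0.13 × 156 = 20.280
  age 7: 0.07 × 212 = 14.840
Maximum at age 3 (38.340).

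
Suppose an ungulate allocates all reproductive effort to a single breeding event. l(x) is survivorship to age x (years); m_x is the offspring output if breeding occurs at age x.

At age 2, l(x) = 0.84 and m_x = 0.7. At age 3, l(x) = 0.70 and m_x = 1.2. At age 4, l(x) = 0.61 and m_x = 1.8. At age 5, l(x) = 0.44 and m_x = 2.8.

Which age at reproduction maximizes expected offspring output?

Expected offspring if breeding at age x = l(x) × m_x:
  age 2: 0.84 × 0.7 = 0.588
  age 3: 0.70 × 1.2 = 0.840
  age 4: 0.61 × 1.8 = 1.098
  age 5: 0.44 × 2.8 = 1.232
Maximum at age 5 (1.232).

5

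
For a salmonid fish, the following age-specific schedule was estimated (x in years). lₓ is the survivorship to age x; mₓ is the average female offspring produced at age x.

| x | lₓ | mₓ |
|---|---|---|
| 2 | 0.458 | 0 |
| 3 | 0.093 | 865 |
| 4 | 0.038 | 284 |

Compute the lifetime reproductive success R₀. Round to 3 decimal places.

R₀ = Σ lₓ mₓ:
  age 2: 0.458 × 0 = 0.0000
  age 3: 0.093 × 865 = 80.4450
  age 4: 0.038 × 284 = 10.7920
R₀ = 0.0000 + 80.4450 + 10.7920 = 91.2370

91.237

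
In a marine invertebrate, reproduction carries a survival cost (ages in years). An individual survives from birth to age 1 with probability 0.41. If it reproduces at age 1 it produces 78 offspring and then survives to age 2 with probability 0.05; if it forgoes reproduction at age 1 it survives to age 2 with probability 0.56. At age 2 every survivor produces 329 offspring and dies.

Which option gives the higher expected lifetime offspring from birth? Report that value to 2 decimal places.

breed at age 1: R₀ = 0.41 × (78 + 0.05 × 329) = 0.41 × 94.4500 = 38.7245
delay to age 2: R₀ = 0.41 × (0.56 × 329) = 0.41 × 184.2400 = 75.5384
Higher: delay to age 2 (75.5384).

75.54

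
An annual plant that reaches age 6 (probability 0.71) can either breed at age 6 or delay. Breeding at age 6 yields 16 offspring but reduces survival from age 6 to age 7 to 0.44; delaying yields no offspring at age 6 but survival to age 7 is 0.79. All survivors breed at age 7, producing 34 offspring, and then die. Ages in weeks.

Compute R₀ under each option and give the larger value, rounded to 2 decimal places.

21.98

breed at age 6: R₀ = 0.71 × (16 + 0.44 × 34) = 0.71 × 30.9600 = 21.9816
delay to age 7: R₀ = 0.71 × (0.79 × 34) = 0.71 × 26.8600 = 19.0706
Higher: breed at age 6 (21.9816).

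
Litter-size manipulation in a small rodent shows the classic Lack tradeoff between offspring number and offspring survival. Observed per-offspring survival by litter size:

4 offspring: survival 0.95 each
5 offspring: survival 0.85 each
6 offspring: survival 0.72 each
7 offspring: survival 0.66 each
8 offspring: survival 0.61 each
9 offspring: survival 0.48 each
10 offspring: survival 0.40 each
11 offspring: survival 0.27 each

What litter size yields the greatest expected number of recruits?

Expected recruits = c × s(c):
  c=4: 4 × 0.95 = 3.800
  c=5: 5 × 0.85 = 4.250
  c=6: 6 × 0.72 = 4.320
  c=7: 7 × 0.66 = 4.620
  c=8: 8 × 0.61 = 4.880
  c=9: 9 × 0.48 = 4.320
  c=10: 10 × 0.40 = 4.000
  c=11: 11 × 0.27 = 2.970
Maximum at c = 8 (4.880 recruits).

8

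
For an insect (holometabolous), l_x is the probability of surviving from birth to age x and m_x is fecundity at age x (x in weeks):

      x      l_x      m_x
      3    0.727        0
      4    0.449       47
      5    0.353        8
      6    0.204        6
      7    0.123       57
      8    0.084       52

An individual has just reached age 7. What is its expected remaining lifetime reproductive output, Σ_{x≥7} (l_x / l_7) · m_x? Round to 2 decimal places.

l_7 = 0.123. Conditional survival from age 7 to x is l_x / l_7.
  x=7: (0.123/0.123) × 57 = 57.0000
  x=8: (0.084/0.123) × 52 = 35.5122
Sum = 57.0000 + 35.5122 = 92.5122

92.51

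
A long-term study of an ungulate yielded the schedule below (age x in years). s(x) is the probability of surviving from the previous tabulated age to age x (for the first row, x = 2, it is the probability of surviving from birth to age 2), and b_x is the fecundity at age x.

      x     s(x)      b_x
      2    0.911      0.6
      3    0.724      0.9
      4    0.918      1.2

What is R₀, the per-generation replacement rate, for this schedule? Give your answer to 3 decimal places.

1.867

Survivorship from birth: l_x = s_2·s_3·…·s_x.
  l_2 = 0.91100
  l_3 = 0.65956
  l_4 = 0.60548
R₀ = Σ l_x b_x:
  age 2: 0.91100 × 0.6 = 0.5466
  age 3: 0.65956 × 0.9 = 0.5936
  age 4: 0.60548 × 1.2 = 0.7266
R₀ = 0.5466 + 0.5936 + 0.7266 = 1.8668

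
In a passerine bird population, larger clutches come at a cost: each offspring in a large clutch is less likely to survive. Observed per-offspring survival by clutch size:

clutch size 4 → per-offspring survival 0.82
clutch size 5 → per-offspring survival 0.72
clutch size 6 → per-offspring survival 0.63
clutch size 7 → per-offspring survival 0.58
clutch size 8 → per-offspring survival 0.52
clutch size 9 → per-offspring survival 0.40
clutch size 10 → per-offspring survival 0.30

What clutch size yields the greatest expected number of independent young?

Expected independent young = c × s(c):
  c=4: 4 × 0.82 = 3.280
  c=5: 5 × 0.72 = 3.600
  c=6: 6 × 0.63 = 3.780
  c=7: 7 × 0.58 = 4.060
  c=8: 8 × 0.52 = 4.160
  c=9: 9 × 0.40 = 3.600
  c=10: 10 × 0.30 = 3.000
Maximum at c = 8 (4.160 independent young).

8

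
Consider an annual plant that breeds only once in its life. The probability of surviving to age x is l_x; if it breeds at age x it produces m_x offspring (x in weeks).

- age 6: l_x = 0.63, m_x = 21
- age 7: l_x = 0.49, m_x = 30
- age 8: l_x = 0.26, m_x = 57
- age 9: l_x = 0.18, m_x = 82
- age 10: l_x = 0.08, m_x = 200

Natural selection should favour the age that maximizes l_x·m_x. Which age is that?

Expected offspring if breeding at age x = l_x × m_x:
  age 6: 0.63 × 21 = 13.230
  age 7: 0.49 × 30 = 14.700
  age 8: 0.26 × 57 = 14.820
  age 9: 0.18 × 82 = 14.760
  age 10: 0.08 × 200 = 16.000
Maximum at age 10 (16.000).

10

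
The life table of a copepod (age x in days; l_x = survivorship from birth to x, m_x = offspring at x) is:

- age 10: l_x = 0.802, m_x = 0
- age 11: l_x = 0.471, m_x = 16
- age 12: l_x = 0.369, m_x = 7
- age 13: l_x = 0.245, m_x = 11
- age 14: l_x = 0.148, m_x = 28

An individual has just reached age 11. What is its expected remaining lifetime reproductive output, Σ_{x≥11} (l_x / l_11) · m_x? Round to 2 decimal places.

l_11 = 0.471. Conditional survival from age 11 to x is l_x / l_11.
  x=11: (0.471/0.471) × 16 = 16.0000
  x=12: (0.369/0.471) × 7 = 5.4841
  x=13: (0.245/0.471) × 11 = 5.7219
  x=14: (0.148/0.471) × 28 = 8.7983
Sum = 16.0000 + 5.4841 + 5.7219 + 8.7983 = 36.0042

36.00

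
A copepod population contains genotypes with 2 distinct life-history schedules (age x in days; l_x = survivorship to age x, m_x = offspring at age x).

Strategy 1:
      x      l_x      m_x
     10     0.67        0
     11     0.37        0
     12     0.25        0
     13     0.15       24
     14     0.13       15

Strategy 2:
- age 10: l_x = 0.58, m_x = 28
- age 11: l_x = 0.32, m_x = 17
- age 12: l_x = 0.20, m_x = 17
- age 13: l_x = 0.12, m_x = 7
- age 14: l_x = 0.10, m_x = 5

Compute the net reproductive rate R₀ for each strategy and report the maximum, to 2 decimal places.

26.42

Strategy 1: R₀ = 0.67×0 + 0.37×0 + 0.25×0 + 0.15×24 + 0.13×15 = 5.5500
Strategy 2: R₀ = 0.58×28 + 0.32×17 + 0.20×17 + 0.12×7 + 0.10×5 = 26.4200
Highest R₀: strategy 2 with 26.4200.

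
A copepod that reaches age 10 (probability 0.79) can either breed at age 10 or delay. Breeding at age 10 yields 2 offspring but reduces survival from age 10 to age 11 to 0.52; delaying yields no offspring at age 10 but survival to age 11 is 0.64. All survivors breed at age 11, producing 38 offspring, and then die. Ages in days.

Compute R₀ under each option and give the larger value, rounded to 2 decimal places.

19.21

breed at age 10: R₀ = 0.79 × (2 + 0.52 × 38) = 0.79 × 21.7600 = 17.1904
delay to age 11: R₀ = 0.79 × (0.64 × 38) = 0.79 × 24.3200 = 19.2128
Higher: delay to age 11 (19.2128).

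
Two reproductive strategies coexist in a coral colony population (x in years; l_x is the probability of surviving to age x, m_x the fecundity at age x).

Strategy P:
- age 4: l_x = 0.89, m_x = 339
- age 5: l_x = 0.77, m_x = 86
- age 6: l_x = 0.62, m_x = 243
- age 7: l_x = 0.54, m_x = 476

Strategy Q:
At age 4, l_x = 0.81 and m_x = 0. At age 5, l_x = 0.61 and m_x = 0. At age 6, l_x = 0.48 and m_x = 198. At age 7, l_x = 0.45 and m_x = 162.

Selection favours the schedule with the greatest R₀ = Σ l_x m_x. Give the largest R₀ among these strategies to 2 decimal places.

Strategy P: R₀ = 0.89×339 + 0.77×86 + 0.62×243 + 0.54×476 = 775.6300
Strategy Q: R₀ = 0.81×0 + 0.61×0 + 0.48×198 + 0.45×162 = 167.9400
Highest R₀: strategy P with 775.6300.

775.63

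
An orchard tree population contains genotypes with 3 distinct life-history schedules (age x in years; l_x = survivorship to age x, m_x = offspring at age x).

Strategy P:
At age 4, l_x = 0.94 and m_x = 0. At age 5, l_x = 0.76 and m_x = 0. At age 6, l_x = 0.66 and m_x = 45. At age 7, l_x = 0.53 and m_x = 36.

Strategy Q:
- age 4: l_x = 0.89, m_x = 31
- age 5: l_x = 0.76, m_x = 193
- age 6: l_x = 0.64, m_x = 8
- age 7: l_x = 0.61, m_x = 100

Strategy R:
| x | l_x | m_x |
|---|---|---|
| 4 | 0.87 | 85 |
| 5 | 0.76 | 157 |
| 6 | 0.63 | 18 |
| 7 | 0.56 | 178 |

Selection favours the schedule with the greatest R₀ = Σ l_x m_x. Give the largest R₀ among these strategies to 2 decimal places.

Strategy P: R₀ = 0.94×0 + 0.76×0 + 0.66×45 + 0.53×36 = 48.7800
Strategy Q: R₀ = 0.89×31 + 0.76×193 + 0.64×8 + 0.61×100 = 240.3900
Strategy R: R₀ = 0.87×85 + 0.76×157 + 0.63×18 + 0.56×178 = 304.2900
Highest R₀: strategy R with 304.2900.

304.29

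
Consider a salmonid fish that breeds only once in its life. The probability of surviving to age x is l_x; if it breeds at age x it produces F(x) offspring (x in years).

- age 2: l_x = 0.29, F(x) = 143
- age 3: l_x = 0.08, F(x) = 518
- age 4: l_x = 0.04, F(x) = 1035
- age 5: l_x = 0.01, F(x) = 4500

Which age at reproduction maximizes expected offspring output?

Expected offspring if breeding at age x = l_x × F(x):
  age 2: 0.29 × 143 = 41.470
  age 3: 0.08 × 518 = 41.440
  age 4: 0.04 × 1035 = 41.400
  age 5: 0.01 × 4500 = 45.000
Maximum at age 5 (45.000).

5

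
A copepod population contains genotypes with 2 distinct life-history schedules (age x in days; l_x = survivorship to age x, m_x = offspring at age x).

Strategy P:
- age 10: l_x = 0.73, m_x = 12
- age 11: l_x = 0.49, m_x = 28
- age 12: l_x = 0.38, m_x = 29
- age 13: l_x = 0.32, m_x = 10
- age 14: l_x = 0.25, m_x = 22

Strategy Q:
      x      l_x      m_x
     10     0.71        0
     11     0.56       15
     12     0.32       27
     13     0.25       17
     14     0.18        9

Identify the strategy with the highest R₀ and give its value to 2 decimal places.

42.20

Strategy P: R₀ = 0.73×12 + 0.49×28 + 0.38×29 + 0.32×10 + 0.25×22 = 42.2000
Strategy Q: R₀ = 0.71×0 + 0.56×15 + 0.32×27 + 0.25×17 + 0.18×9 = 22.9100
Highest R₀: strategy P with 42.2000.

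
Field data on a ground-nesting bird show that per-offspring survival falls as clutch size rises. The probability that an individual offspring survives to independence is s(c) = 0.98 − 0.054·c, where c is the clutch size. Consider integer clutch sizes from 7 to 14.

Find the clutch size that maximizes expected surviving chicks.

9

Expected surviving chicks = c × s(c):
  c=7: 7 × 0.602 = 4.214
  c=8: 8 × 0.548 = 4.384
  c=9: 9 × 0.494 = 4.446
  c=10: 10 × 0.440 = 4.400
  c=11: 11 × 0.386 = 4.246
  c=12: 12 × 0.332 = 3.984
  c=13: 13 × 0.278 = 3.614
  c=14: 14 × 0.224 = 3.136
Maximum at c = 9 (4.446 surviving chicks).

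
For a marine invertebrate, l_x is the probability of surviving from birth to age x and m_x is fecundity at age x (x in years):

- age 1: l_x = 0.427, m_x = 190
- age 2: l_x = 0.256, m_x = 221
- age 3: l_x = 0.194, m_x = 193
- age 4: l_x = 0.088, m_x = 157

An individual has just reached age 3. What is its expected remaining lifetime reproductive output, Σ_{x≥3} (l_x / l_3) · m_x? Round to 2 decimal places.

264.22

l_3 = 0.194. Conditional survival from age 3 to x is l_x / l_3.
  x=3: (0.194/0.194) × 193 = 193.0000
  x=4: (0.088/0.194) × 157 = 71.2165
Sum = 193.0000 + 71.2165 = 264.2165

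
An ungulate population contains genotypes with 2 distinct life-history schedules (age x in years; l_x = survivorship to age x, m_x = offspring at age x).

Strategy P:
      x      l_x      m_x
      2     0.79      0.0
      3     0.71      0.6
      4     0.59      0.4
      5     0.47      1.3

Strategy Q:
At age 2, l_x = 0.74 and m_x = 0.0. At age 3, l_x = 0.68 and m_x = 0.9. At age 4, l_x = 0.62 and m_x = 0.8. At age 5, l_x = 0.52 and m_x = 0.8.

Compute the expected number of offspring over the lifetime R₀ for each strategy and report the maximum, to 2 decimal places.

Strategy P: R₀ = 0.79×0.0 + 0.71×0.6 + 0.59×0.4 + 0.47×1.3 = 1.2730
Strategy Q: R₀ = 0.74×0.0 + 0.68×0.9 + 0.62×0.8 + 0.52×0.8 = 1.5240
Highest R₀: strategy Q with 1.5240.

1.52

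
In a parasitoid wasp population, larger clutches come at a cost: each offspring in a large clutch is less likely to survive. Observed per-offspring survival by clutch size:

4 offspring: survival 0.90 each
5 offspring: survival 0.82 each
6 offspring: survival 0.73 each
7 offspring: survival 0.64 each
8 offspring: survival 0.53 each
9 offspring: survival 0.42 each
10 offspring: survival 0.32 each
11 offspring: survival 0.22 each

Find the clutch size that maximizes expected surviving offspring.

7

Expected surviving offspring = c × s(c):
  c=4: 4 × 0.90 = 3.600
  c=5: 5 × 0.82 = 4.100
  c=6: 6 × 0.73 = 4.380
  c=7: 7 × 0.64 = 4.480
  c=8: 8 × 0.53 = 4.240
  c=9: 9 × 0.42 = 3.780
  c=10: 10 × 0.32 = 3.200
  c=11: 11 × 0.22 = 2.420
Maximum at c = 7 (4.480 surviving offspring).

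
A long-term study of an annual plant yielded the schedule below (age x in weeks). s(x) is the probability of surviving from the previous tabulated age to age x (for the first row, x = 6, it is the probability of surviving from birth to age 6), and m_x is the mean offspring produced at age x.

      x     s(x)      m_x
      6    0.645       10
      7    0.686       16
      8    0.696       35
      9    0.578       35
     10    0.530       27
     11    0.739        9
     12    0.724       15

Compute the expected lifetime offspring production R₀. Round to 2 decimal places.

Survivorship from birth: l_x = s_6·s_7·…·s_x.
  l_6 = 0.64500
  l_7 = 0.44247
  l_8 = 0.30796
  l_9 = 0.17800
  l_10 = 0.09434
  l_11 = 0.06972
  l_12 = 0.05048
R₀ = Σ l_x m_x:
  age 6: 0.64500 × 10 = 6.4500
  age 7: 0.44247 × 16 = 7.0795
  age 8: 0.30796 × 35 = 10.7786
  age 9: 0.17800 × 35 = 6.2300
  age 10: 0.09434 × 27 = 2.5472
  age 11: 0.06972 × 9 = 0.6275
  age 12: 0.05048 × 15 = 0.7572
R₀ = 6.4500 + 7.0795 + 10.7786 + 6.2300 + 2.5472 + 0.6275 + 0.7572 = 34.4700

34.47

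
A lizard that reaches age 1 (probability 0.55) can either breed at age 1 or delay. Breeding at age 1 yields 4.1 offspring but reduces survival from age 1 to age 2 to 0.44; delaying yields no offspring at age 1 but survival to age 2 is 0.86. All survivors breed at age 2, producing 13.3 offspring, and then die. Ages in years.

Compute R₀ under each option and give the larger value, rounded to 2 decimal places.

breed at age 1: R₀ = 0.55 × (4.1 + 0.44 × 13.3) = 0.55 × 9.9520 = 5.4736
delay to age 2: R₀ = 0.55 × (0.86 × 13.3) = 0.55 × 11.4380 = 6.2909
Higher: delay to age 2 (6.2909).

6.29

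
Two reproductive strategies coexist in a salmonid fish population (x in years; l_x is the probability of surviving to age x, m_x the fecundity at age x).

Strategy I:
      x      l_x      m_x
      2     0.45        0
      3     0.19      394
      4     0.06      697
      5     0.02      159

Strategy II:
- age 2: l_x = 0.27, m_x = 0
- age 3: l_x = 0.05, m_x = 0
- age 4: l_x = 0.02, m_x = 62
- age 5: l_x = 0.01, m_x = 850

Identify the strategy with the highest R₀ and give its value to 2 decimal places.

Strategy I: R₀ = 0.45×0 + 0.19×394 + 0.06×697 + 0.02×159 = 119.8600
Strategy II: R₀ = 0.27×0 + 0.05×0 + 0.02×62 + 0.01×850 = 9.7400
Highest R₀: strategy I with 119.8600.

119.86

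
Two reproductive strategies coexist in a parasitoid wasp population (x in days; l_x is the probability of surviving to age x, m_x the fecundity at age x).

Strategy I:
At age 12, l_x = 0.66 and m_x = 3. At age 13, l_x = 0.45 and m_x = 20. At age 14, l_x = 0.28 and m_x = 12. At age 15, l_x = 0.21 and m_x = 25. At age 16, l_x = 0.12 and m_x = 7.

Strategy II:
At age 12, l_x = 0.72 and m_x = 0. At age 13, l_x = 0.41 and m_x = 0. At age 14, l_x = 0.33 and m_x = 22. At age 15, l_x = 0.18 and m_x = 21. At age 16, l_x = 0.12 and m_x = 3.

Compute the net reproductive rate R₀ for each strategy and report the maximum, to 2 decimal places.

Strategy I: R₀ = 0.66×3 + 0.45×20 + 0.28×12 + 0.21×25 + 0.12×7 = 20.4300
Strategy II: R₀ = 0.72×0 + 0.41×0 + 0.33×22 + 0.18×21 + 0.12×3 = 11.4000
Highest R₀: strategy I with 20.4300.

20.43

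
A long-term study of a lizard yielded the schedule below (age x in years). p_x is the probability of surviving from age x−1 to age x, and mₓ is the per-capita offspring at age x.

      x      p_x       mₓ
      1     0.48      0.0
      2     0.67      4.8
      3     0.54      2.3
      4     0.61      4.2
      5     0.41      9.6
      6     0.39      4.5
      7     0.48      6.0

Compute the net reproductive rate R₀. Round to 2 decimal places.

Survivorship from birth: l_x = p_1·p_2·…·p_x.
  l_1 = 0.48000
  l_2 = 0.32160
  l_3 = 0.17366
  l_4 = 0.10594
  l_5 = 0.04343
  l_6 = 0.01694
  l_7 = 0.00813
R₀ = Σ l_x mₓ:
  age 1: 0.48000 × 0.0 = 0.0000
  age 2: 0.32160 × 4.8 = 1.5437
  age 3: 0.17366 × 2.3 = 0.3994
  age 4: 0.10594 × 4.2 = 0.4449
  age 5: 0.04343 × 9.6 = 0.4169
  age 6: 0.01694 × 4.5 = 0.0762
  age 7: 0.00813 × 6.0 = 0.0488
R₀ = 0.0000 + 1.5437 + 0.3994 + 0.4449 + 0.4169 + 0.0762 + 0.0488 = 2.9300

2.93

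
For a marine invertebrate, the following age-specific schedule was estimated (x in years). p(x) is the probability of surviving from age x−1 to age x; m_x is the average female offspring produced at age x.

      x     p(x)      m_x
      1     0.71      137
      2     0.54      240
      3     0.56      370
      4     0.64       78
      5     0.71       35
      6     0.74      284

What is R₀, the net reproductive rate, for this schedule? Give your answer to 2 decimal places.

303.36

Survivorship from birth: l_x = p_1·p_2·…·p_x.
  l_1 = 0.71000
  l_2 = 0.38340
  l_3 = 0.21470
  l_4 = 0.13741
  l_5 = 0.09756
  l_6 = 0.07220
R₀ = Σ l_x m_x:
  age 1: 0.71000 × 137 = 97.2700
  age 2: 0.38340 × 240 = 92.0160
  age 3: 0.21470 × 370 = 79.4390
  age 4: 0.13741 × 78 = 10.7180
  age 5: 0.09756 × 35 = 3.4146
  age 6: 0.07220 × 284 = 20.5048
R₀ = 97.2700 + 92.0160 + 79.4390 + 10.7180 + 3.4146 + 20.5048 = 303.3624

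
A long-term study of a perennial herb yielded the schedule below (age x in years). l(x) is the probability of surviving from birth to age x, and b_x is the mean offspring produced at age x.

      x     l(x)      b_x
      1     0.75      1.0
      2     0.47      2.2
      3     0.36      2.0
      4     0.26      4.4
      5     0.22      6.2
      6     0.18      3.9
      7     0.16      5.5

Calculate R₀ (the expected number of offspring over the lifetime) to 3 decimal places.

R₀ = Σ l(x) b_x:
  age 1: 0.75 × 1.0 = 0.7500
  age 2: 0.47 × 2.2 = 1.0340
  age 3: 0.36 × 2.0 = 0.7200
  age 4: 0.26 × 4.4 = 1.1440
  age 5: 0.22 × 6.2 = 1.3640
  age 6: 0.18 × 3.9 = 0.7020
  age 7: 0.16 × 5.5 = 0.8800
R₀ = 0.7500 + 1.0340 + 0.7200 + 1.1440 + 1.3640 + 0.7020 + 0.8800 = 6.5940

6.594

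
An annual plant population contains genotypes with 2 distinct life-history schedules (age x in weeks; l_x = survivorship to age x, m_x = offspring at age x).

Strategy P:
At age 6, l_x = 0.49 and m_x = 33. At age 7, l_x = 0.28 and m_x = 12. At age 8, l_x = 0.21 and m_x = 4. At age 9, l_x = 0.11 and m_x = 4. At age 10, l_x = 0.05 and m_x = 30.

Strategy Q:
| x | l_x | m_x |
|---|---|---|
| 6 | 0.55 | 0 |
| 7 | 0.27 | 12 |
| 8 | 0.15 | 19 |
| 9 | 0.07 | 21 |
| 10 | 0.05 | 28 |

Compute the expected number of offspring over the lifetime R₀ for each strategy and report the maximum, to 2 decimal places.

Strategy P: R₀ = 0.49×33 + 0.28×12 + 0.21×4 + 0.11×4 + 0.05×30 = 22.3100
Strategy Q: R₀ = 0.55×0 + 0.27×12 + 0.15×19 + 0.07×21 + 0.05×28 = 8.9600
Highest R₀: strategy P with 22.3100.

22.31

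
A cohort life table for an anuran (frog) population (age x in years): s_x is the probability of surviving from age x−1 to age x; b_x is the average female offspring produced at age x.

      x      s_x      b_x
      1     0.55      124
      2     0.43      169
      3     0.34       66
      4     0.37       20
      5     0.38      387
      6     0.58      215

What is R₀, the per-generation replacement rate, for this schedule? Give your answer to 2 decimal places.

119.86

Survivorship from birth: l_x = s_1·s_2·…·s_x.
  l_1 = 0.55000
  l_2 = 0.23650
  l_3 = 0.08041
  l_4 = 0.02975
  l_5 = 0.01131
  l_6 = 0.00656
R₀ = Σ l_x b_x:
  age 1: 0.55000 × 124 = 68.2000
  age 2: 0.23650 × 169 = 39.9685
  age 3: 0.08041 × 66 = 5.3071
  age 4: 0.02975 × 20 = 0.5950
  age 5: 0.01131 × 387 = 4.3770
  age 6: 0.00656 × 215 = 1.4104
R₀ = 68.2000 + 39.9685 + 5.3071 + 0.5950 + 4.3770 + 1.4104 = 119.8579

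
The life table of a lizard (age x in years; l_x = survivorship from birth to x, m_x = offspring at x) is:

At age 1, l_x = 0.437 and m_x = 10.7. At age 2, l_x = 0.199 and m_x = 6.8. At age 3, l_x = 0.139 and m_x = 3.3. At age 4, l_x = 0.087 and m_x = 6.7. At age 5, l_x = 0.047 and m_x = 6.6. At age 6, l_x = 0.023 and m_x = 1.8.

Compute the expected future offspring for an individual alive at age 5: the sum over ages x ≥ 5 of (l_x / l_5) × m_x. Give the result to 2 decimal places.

l_5 = 0.047. Conditional survival from age 5 to x is l_x / l_5.
  x=5: (0.047/0.047) × 6.6 = 6.6000
  x=6: (0.023/0.047) × 1.8 = 0.8809
Sum = 6.6000 + 0.8809 = 7.4809

7.48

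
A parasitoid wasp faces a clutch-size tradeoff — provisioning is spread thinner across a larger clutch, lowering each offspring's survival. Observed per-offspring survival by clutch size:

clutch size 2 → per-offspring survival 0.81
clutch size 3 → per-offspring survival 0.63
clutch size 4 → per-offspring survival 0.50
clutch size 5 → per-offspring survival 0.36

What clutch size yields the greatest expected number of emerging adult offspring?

4

Expected emerging adult offspring = c × s(c):
  c=2: 2 × 0.81 = 1.620
  c=3: 3 × 0.63 = 1.890
  c=4: 4 × 0.50 = 2.000
  c=5: 5 × 0.36 = 1.800
Maximum at c = 4 (2.000 emerging adult offspring).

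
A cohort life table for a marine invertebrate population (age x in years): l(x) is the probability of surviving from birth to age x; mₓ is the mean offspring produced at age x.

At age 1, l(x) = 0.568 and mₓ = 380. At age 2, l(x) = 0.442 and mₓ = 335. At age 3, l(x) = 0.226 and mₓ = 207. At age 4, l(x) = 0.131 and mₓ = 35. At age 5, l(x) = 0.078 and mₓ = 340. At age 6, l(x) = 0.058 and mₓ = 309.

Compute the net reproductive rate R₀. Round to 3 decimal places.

459.719

R₀ = Σ l(x) mₓ:
  age 1: 0.568 × 380 = 215.8400
  age 2: 0.442 × 335 = 148.0700
  age 3: 0.226 × 207 = 46.7820
  age 4: 0.131 × 35 = 4.5850
  age 5: 0.078 × 340 = 26.5200
  age 6: 0.058 × 309 = 17.9220
R₀ = 215.8400 + 148.0700 + 46.7820 + 4.5850 + 26.5200 + 17.9220 = 459.7190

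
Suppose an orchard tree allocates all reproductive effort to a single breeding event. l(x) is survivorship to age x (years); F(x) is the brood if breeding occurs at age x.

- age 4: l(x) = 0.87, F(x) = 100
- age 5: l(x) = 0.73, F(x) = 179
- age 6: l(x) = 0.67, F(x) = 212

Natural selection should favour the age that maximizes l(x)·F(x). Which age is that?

Expected offspring if breeding at age x = l(x) × F(x):
  age 4: 0.87 × 100 = 87.000
  age 5: 0.73 × 179 = 130.670
  age 6: 0.67 × 212 = 142.040
Maximum at age 6 (142.040).

6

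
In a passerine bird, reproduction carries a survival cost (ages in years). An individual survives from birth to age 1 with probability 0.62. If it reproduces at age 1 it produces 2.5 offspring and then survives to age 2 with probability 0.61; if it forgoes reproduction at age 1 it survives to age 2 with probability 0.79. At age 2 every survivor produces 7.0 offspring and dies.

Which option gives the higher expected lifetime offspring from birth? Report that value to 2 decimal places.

4.20

breed at age 1: R₀ = 0.62 × (2.5 + 0.61 × 7.0) = 0.62 × 6.7700 = 4.1974
delay to age 2: R₀ = 0.62 × (0.79 × 7.0) = 0.62 × 5.5300 = 3.4286
Higher: breed at age 1 (4.1974).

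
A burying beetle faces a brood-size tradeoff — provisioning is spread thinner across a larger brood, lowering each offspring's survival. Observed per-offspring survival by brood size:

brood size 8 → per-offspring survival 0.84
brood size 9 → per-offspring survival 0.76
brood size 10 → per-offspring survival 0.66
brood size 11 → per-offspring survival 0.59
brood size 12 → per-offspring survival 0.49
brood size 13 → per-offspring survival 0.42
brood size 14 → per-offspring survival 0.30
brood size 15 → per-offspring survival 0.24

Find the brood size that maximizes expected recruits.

Expected recruits = c × s(c):
  c=8: 8 × 0.84 = 6.720
  c=9: 9 × 0.76 = 6.840
  c=10: 10 × 0.66 = 6.600
  c=11: 11 × 0.59 = 6.490
  c=12: 12 × 0.49 = 5.880
  c=13: 13 × 0.42 = 5.460
  c=14: 14 × 0.30 = 4.200
  c=15: 15 × 0.24 = 3.600
Maximum at c = 9 (6.840 recruits).

9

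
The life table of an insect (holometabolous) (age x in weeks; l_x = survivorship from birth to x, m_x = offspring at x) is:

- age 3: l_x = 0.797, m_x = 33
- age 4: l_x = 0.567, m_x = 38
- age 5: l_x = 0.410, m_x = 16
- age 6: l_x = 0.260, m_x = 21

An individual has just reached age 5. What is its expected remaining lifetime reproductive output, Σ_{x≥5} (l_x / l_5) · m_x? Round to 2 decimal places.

29.32

l_5 = 0.410. Conditional survival from age 5 to x is l_x / l_5.
  x=5: (0.410/0.410) × 16 = 16.0000
  x=6: (0.260/0.410) × 21 = 13.3171
Sum = 16.0000 + 13.3171 = 29.3171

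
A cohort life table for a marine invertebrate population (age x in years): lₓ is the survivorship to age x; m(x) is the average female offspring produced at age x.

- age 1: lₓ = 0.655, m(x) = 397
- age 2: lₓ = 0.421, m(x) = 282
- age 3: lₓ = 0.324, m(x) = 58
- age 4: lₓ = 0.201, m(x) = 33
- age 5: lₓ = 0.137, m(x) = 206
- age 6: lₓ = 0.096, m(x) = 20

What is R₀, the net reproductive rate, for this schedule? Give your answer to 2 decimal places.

434.32

R₀ = Σ lₓ m(x):
  age 1: 0.655 × 397 = 260.0350
  age 2: 0.421 × 282 = 118.7220
  age 3: 0.324 × 58 = 18.7920
  age 4: 0.201 × 33 = 6.6330
  age 5: 0.137 × 206 = 28.2220
  age 6: 0.096 × 20 = 1.9200
R₀ = 260.0350 + 118.7220 + 18.7920 + 6.6330 + 28.2220 + 1.9200 = 434.3240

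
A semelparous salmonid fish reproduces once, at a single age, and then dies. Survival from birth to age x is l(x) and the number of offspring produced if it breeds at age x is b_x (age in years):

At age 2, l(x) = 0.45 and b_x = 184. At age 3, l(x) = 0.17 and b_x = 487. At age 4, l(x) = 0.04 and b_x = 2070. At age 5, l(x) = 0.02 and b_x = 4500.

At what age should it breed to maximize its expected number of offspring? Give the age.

Expected offspring if breeding at age x = l(x) × b_x:
  age 2: 0.45 × 184 = 82.800
  age 3: 0.17 × 487 = 82.790
  age 4: 0.04 × 2070 = 82.800
  age 5: 0.02 × 4500 = 90.000
Maximum at age 5 (90.000).

5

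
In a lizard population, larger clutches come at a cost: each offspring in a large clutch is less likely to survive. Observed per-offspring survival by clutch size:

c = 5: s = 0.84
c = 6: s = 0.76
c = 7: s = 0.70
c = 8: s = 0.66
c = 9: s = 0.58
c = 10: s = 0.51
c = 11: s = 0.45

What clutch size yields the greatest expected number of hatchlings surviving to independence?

Expected hatchlings surviving to independence = c × s(c):
  c=5: 5 × 0.84 = 4.200
  c=6: 6 × 0.76 = 4.560
  c=7: 7 × 0.70 = 4.900
  c=8: 8 × 0.66 = 5.280
  c=9: 9 × 0.58 = 5.220
  c=10: 10 × 0.51 = 5.100
  c=11: 11 × 0.45 = 4.950
Maximum at c = 8 (5.280 hatchlings surviving to independence).

8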